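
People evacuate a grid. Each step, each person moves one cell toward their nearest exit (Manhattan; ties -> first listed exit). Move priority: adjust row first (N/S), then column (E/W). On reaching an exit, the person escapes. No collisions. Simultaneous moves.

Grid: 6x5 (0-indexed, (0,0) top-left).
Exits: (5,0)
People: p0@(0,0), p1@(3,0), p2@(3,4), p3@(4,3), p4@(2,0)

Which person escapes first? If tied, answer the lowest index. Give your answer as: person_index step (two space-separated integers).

Answer: 1 2

Derivation:
Step 1: p0:(0,0)->(1,0) | p1:(3,0)->(4,0) | p2:(3,4)->(4,4) | p3:(4,3)->(5,3) | p4:(2,0)->(3,0)
Step 2: p0:(1,0)->(2,0) | p1:(4,0)->(5,0)->EXIT | p2:(4,4)->(5,4) | p3:(5,3)->(5,2) | p4:(3,0)->(4,0)
Step 3: p0:(2,0)->(3,0) | p1:escaped | p2:(5,4)->(5,3) | p3:(5,2)->(5,1) | p4:(4,0)->(5,0)->EXIT
Step 4: p0:(3,0)->(4,0) | p1:escaped | p2:(5,3)->(5,2) | p3:(5,1)->(5,0)->EXIT | p4:escaped
Step 5: p0:(4,0)->(5,0)->EXIT | p1:escaped | p2:(5,2)->(5,1) | p3:escaped | p4:escaped
Step 6: p0:escaped | p1:escaped | p2:(5,1)->(5,0)->EXIT | p3:escaped | p4:escaped
Exit steps: [5, 2, 6, 4, 3]
First to escape: p1 at step 2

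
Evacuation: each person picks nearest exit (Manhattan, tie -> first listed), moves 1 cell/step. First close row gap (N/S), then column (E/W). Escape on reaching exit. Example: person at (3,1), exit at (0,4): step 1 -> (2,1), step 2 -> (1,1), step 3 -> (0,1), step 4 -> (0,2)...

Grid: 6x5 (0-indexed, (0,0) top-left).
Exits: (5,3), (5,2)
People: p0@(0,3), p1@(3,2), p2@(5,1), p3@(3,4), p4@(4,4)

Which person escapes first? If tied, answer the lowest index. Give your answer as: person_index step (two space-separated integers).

Step 1: p0:(0,3)->(1,3) | p1:(3,2)->(4,2) | p2:(5,1)->(5,2)->EXIT | p3:(3,4)->(4,4) | p4:(4,4)->(5,4)
Step 2: p0:(1,3)->(2,3) | p1:(4,2)->(5,2)->EXIT | p2:escaped | p3:(4,4)->(5,4) | p4:(5,4)->(5,3)->EXIT
Step 3: p0:(2,3)->(3,3) | p1:escaped | p2:escaped | p3:(5,4)->(5,3)->EXIT | p4:escaped
Step 4: p0:(3,3)->(4,3) | p1:escaped | p2:escaped | p3:escaped | p4:escaped
Step 5: p0:(4,3)->(5,3)->EXIT | p1:escaped | p2:escaped | p3:escaped | p4:escaped
Exit steps: [5, 2, 1, 3, 2]
First to escape: p2 at step 1

Answer: 2 1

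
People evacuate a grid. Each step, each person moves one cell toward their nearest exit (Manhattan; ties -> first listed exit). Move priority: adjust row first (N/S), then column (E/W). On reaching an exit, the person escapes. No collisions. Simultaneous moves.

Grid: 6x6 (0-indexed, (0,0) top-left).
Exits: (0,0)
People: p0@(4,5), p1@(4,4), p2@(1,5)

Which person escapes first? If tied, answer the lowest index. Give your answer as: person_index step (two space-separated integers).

Step 1: p0:(4,5)->(3,5) | p1:(4,4)->(3,4) | p2:(1,5)->(0,5)
Step 2: p0:(3,5)->(2,5) | p1:(3,4)->(2,4) | p2:(0,5)->(0,4)
Step 3: p0:(2,5)->(1,5) | p1:(2,4)->(1,4) | p2:(0,4)->(0,3)
Step 4: p0:(1,5)->(0,5) | p1:(1,4)->(0,4) | p2:(0,3)->(0,2)
Step 5: p0:(0,5)->(0,4) | p1:(0,4)->(0,3) | p2:(0,2)->(0,1)
Step 6: p0:(0,4)->(0,3) | p1:(0,3)->(0,2) | p2:(0,1)->(0,0)->EXIT
Step 7: p0:(0,3)->(0,2) | p1:(0,2)->(0,1) | p2:escaped
Step 8: p0:(0,2)->(0,1) | p1:(0,1)->(0,0)->EXIT | p2:escaped
Step 9: p0:(0,1)->(0,0)->EXIT | p1:escaped | p2:escaped
Exit steps: [9, 8, 6]
First to escape: p2 at step 6

Answer: 2 6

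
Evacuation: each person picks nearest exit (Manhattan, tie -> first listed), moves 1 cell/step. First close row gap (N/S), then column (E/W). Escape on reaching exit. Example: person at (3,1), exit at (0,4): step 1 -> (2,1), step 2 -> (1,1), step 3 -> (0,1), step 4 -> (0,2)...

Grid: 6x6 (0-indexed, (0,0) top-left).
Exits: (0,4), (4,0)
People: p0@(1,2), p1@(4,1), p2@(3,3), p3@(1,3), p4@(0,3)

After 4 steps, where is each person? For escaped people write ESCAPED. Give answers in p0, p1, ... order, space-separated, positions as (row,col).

Step 1: p0:(1,2)->(0,2) | p1:(4,1)->(4,0)->EXIT | p2:(3,3)->(2,3) | p3:(1,3)->(0,3) | p4:(0,3)->(0,4)->EXIT
Step 2: p0:(0,2)->(0,3) | p1:escaped | p2:(2,3)->(1,3) | p3:(0,3)->(0,4)->EXIT | p4:escaped
Step 3: p0:(0,3)->(0,4)->EXIT | p1:escaped | p2:(1,3)->(0,3) | p3:escaped | p4:escaped
Step 4: p0:escaped | p1:escaped | p2:(0,3)->(0,4)->EXIT | p3:escaped | p4:escaped

ESCAPED ESCAPED ESCAPED ESCAPED ESCAPED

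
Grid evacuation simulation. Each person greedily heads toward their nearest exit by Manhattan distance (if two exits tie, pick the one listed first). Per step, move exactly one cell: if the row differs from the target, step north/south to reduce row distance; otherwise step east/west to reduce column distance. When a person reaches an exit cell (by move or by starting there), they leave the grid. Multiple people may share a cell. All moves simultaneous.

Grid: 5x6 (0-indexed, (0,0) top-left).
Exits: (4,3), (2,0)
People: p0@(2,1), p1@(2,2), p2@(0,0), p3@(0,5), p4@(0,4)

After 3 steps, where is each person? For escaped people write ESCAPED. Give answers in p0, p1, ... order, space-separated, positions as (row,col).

Step 1: p0:(2,1)->(2,0)->EXIT | p1:(2,2)->(2,1) | p2:(0,0)->(1,0) | p3:(0,5)->(1,5) | p4:(0,4)->(1,4)
Step 2: p0:escaped | p1:(2,1)->(2,0)->EXIT | p2:(1,0)->(2,0)->EXIT | p3:(1,5)->(2,5) | p4:(1,4)->(2,4)
Step 3: p0:escaped | p1:escaped | p2:escaped | p3:(2,5)->(3,5) | p4:(2,4)->(3,4)

ESCAPED ESCAPED ESCAPED (3,5) (3,4)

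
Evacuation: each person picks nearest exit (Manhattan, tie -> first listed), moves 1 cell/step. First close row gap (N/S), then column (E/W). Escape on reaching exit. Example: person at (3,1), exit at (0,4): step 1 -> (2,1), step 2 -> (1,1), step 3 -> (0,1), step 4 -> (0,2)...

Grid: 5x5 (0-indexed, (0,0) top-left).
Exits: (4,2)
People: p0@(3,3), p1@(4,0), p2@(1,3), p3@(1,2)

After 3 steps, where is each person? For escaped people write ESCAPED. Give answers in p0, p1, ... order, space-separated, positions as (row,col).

Step 1: p0:(3,3)->(4,3) | p1:(4,0)->(4,1) | p2:(1,3)->(2,3) | p3:(1,2)->(2,2)
Step 2: p0:(4,3)->(4,2)->EXIT | p1:(4,1)->(4,2)->EXIT | p2:(2,3)->(3,3) | p3:(2,2)->(3,2)
Step 3: p0:escaped | p1:escaped | p2:(3,3)->(4,3) | p3:(3,2)->(4,2)->EXIT

ESCAPED ESCAPED (4,3) ESCAPED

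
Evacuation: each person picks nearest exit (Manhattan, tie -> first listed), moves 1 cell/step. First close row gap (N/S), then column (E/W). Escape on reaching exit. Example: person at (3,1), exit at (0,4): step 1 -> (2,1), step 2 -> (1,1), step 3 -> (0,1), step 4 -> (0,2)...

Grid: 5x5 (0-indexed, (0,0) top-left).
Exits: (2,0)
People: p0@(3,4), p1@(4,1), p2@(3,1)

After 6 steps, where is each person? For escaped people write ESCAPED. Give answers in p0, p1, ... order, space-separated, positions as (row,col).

Step 1: p0:(3,4)->(2,4) | p1:(4,1)->(3,1) | p2:(3,1)->(2,1)
Step 2: p0:(2,4)->(2,3) | p1:(3,1)->(2,1) | p2:(2,1)->(2,0)->EXIT
Step 3: p0:(2,3)->(2,2) | p1:(2,1)->(2,0)->EXIT | p2:escaped
Step 4: p0:(2,2)->(2,1) | p1:escaped | p2:escaped
Step 5: p0:(2,1)->(2,0)->EXIT | p1:escaped | p2:escaped

ESCAPED ESCAPED ESCAPED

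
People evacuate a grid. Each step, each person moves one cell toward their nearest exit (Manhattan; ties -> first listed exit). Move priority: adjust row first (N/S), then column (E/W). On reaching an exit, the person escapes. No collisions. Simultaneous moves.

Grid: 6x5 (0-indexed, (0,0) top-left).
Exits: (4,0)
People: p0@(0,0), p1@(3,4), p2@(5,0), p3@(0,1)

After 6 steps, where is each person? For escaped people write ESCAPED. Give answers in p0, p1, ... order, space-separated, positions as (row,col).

Step 1: p0:(0,0)->(1,0) | p1:(3,4)->(4,4) | p2:(5,0)->(4,0)->EXIT | p3:(0,1)->(1,1)
Step 2: p0:(1,0)->(2,0) | p1:(4,4)->(4,3) | p2:escaped | p3:(1,1)->(2,1)
Step 3: p0:(2,0)->(3,0) | p1:(4,3)->(4,2) | p2:escaped | p3:(2,1)->(3,1)
Step 4: p0:(3,0)->(4,0)->EXIT | p1:(4,2)->(4,1) | p2:escaped | p3:(3,1)->(4,1)
Step 5: p0:escaped | p1:(4,1)->(4,0)->EXIT | p2:escaped | p3:(4,1)->(4,0)->EXIT

ESCAPED ESCAPED ESCAPED ESCAPED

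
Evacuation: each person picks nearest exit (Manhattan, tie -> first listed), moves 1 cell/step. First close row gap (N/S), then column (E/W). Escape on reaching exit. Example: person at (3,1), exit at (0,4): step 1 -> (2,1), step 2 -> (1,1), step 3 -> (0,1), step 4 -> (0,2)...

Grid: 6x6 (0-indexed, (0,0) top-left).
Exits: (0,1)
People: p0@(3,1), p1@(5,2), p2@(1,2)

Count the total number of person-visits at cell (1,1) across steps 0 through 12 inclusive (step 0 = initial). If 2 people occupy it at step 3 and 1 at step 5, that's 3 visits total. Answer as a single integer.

Answer: 1

Derivation:
Step 0: p0@(3,1) p1@(5,2) p2@(1,2) -> at (1,1): 0 [-], cum=0
Step 1: p0@(2,1) p1@(4,2) p2@(0,2) -> at (1,1): 0 [-], cum=0
Step 2: p0@(1,1) p1@(3,2) p2@ESC -> at (1,1): 1 [p0], cum=1
Step 3: p0@ESC p1@(2,2) p2@ESC -> at (1,1): 0 [-], cum=1
Step 4: p0@ESC p1@(1,2) p2@ESC -> at (1,1): 0 [-], cum=1
Step 5: p0@ESC p1@(0,2) p2@ESC -> at (1,1): 0 [-], cum=1
Step 6: p0@ESC p1@ESC p2@ESC -> at (1,1): 0 [-], cum=1
Total visits = 1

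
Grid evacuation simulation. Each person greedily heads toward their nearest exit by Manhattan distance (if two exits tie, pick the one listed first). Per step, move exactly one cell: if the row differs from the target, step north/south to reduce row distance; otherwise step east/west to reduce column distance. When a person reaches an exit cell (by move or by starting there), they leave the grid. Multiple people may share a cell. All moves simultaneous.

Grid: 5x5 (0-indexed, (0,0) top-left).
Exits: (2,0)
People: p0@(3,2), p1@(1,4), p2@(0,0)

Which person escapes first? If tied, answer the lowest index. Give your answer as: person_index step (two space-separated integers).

Answer: 2 2

Derivation:
Step 1: p0:(3,2)->(2,2) | p1:(1,4)->(2,4) | p2:(0,0)->(1,0)
Step 2: p0:(2,2)->(2,1) | p1:(2,4)->(2,3) | p2:(1,0)->(2,0)->EXIT
Step 3: p0:(2,1)->(2,0)->EXIT | p1:(2,3)->(2,2) | p2:escaped
Step 4: p0:escaped | p1:(2,2)->(2,1) | p2:escaped
Step 5: p0:escaped | p1:(2,1)->(2,0)->EXIT | p2:escaped
Exit steps: [3, 5, 2]
First to escape: p2 at step 2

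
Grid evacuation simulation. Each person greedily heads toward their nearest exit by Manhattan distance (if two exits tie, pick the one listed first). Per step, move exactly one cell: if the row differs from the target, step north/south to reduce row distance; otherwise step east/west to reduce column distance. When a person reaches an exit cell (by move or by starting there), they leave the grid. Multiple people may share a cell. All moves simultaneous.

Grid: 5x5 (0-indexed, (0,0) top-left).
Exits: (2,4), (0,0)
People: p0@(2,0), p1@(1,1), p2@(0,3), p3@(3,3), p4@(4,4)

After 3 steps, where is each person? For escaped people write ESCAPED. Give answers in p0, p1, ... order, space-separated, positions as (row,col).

Step 1: p0:(2,0)->(1,0) | p1:(1,1)->(0,1) | p2:(0,3)->(1,3) | p3:(3,3)->(2,3) | p4:(4,4)->(3,4)
Step 2: p0:(1,0)->(0,0)->EXIT | p1:(0,1)->(0,0)->EXIT | p2:(1,3)->(2,3) | p3:(2,3)->(2,4)->EXIT | p4:(3,4)->(2,4)->EXIT
Step 3: p0:escaped | p1:escaped | p2:(2,3)->(2,4)->EXIT | p3:escaped | p4:escaped

ESCAPED ESCAPED ESCAPED ESCAPED ESCAPED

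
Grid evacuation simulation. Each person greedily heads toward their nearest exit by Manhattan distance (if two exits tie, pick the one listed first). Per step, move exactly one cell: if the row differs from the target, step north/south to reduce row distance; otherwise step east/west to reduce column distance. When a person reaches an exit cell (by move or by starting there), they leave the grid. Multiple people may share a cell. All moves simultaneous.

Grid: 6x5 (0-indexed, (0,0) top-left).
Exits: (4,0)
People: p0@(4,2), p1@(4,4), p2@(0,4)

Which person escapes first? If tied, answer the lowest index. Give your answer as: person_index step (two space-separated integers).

Step 1: p0:(4,2)->(4,1) | p1:(4,4)->(4,3) | p2:(0,4)->(1,4)
Step 2: p0:(4,1)->(4,0)->EXIT | p1:(4,3)->(4,2) | p2:(1,4)->(2,4)
Step 3: p0:escaped | p1:(4,2)->(4,1) | p2:(2,4)->(3,4)
Step 4: p0:escaped | p1:(4,1)->(4,0)->EXIT | p2:(3,4)->(4,4)
Step 5: p0:escaped | p1:escaped | p2:(4,4)->(4,3)
Step 6: p0:escaped | p1:escaped | p2:(4,3)->(4,2)
Step 7: p0:escaped | p1:escaped | p2:(4,2)->(4,1)
Step 8: p0:escaped | p1:escaped | p2:(4,1)->(4,0)->EXIT
Exit steps: [2, 4, 8]
First to escape: p0 at step 2

Answer: 0 2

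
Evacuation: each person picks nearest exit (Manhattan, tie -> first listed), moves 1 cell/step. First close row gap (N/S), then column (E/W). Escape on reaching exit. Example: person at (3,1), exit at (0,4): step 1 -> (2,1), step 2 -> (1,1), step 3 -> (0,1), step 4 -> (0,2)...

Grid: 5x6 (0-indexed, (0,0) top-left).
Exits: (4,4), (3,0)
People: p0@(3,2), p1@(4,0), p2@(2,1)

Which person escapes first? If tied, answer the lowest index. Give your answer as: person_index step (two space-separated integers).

Answer: 1 1

Derivation:
Step 1: p0:(3,2)->(3,1) | p1:(4,0)->(3,0)->EXIT | p2:(2,1)->(3,1)
Step 2: p0:(3,1)->(3,0)->EXIT | p1:escaped | p2:(3,1)->(3,0)->EXIT
Exit steps: [2, 1, 2]
First to escape: p1 at step 1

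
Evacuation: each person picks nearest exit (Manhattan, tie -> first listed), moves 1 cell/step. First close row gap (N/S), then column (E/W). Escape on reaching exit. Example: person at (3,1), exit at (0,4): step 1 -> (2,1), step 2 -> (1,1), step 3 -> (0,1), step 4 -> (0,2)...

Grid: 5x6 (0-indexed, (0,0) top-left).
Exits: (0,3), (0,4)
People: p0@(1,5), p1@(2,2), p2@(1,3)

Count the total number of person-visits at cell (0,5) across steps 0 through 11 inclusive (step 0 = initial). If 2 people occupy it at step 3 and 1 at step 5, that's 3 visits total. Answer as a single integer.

Answer: 1

Derivation:
Step 0: p0@(1,5) p1@(2,2) p2@(1,3) -> at (0,5): 0 [-], cum=0
Step 1: p0@(0,5) p1@(1,2) p2@ESC -> at (0,5): 1 [p0], cum=1
Step 2: p0@ESC p1@(0,2) p2@ESC -> at (0,5): 0 [-], cum=1
Step 3: p0@ESC p1@ESC p2@ESC -> at (0,5): 0 [-], cum=1
Total visits = 1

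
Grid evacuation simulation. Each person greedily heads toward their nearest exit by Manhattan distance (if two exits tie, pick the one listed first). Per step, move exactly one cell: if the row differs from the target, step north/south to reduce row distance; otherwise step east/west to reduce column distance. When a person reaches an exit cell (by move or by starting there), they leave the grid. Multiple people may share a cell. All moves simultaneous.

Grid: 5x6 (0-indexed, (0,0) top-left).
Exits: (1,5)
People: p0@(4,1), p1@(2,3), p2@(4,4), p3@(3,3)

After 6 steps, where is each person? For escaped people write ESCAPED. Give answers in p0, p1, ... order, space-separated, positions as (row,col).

Step 1: p0:(4,1)->(3,1) | p1:(2,3)->(1,3) | p2:(4,4)->(3,4) | p3:(3,3)->(2,3)
Step 2: p0:(3,1)->(2,1) | p1:(1,3)->(1,4) | p2:(3,4)->(2,4) | p3:(2,3)->(1,3)
Step 3: p0:(2,1)->(1,1) | p1:(1,4)->(1,5)->EXIT | p2:(2,4)->(1,4) | p3:(1,3)->(1,4)
Step 4: p0:(1,1)->(1,2) | p1:escaped | p2:(1,4)->(1,5)->EXIT | p3:(1,4)->(1,5)->EXIT
Step 5: p0:(1,2)->(1,3) | p1:escaped | p2:escaped | p3:escaped
Step 6: p0:(1,3)->(1,4) | p1:escaped | p2:escaped | p3:escaped

(1,4) ESCAPED ESCAPED ESCAPED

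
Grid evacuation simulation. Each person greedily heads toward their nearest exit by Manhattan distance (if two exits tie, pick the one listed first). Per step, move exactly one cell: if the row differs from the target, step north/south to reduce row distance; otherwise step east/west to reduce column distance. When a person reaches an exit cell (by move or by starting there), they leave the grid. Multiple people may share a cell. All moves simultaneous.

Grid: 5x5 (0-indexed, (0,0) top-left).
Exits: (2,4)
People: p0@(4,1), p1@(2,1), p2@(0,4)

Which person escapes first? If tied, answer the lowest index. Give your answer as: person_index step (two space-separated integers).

Step 1: p0:(4,1)->(3,1) | p1:(2,1)->(2,2) | p2:(0,4)->(1,4)
Step 2: p0:(3,1)->(2,1) | p1:(2,2)->(2,3) | p2:(1,4)->(2,4)->EXIT
Step 3: p0:(2,1)->(2,2) | p1:(2,3)->(2,4)->EXIT | p2:escaped
Step 4: p0:(2,2)->(2,3) | p1:escaped | p2:escaped
Step 5: p0:(2,3)->(2,4)->EXIT | p1:escaped | p2:escaped
Exit steps: [5, 3, 2]
First to escape: p2 at step 2

Answer: 2 2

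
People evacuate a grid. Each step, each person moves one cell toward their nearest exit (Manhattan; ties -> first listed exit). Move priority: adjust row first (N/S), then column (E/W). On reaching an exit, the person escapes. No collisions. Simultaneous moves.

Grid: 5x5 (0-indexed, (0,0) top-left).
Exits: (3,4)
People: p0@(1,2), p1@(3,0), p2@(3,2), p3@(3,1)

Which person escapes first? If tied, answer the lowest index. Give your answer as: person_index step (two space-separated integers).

Answer: 2 2

Derivation:
Step 1: p0:(1,2)->(2,2) | p1:(3,0)->(3,1) | p2:(3,2)->(3,3) | p3:(3,1)->(3,2)
Step 2: p0:(2,2)->(3,2) | p1:(3,1)->(3,2) | p2:(3,3)->(3,4)->EXIT | p3:(3,2)->(3,3)
Step 3: p0:(3,2)->(3,3) | p1:(3,2)->(3,3) | p2:escaped | p3:(3,3)->(3,4)->EXIT
Step 4: p0:(3,3)->(3,4)->EXIT | p1:(3,3)->(3,4)->EXIT | p2:escaped | p3:escaped
Exit steps: [4, 4, 2, 3]
First to escape: p2 at step 2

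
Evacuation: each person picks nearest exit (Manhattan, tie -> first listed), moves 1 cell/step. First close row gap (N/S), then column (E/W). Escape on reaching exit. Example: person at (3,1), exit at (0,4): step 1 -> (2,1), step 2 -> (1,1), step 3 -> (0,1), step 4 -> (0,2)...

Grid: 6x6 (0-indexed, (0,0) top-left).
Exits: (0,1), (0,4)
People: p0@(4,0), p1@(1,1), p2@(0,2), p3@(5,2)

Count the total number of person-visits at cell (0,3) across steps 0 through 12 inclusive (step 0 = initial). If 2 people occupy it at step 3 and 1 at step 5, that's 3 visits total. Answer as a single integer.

Answer: 0

Derivation:
Step 0: p0@(4,0) p1@(1,1) p2@(0,2) p3@(5,2) -> at (0,3): 0 [-], cum=0
Step 1: p0@(3,0) p1@ESC p2@ESC p3@(4,2) -> at (0,3): 0 [-], cum=0
Step 2: p0@(2,0) p1@ESC p2@ESC p3@(3,2) -> at (0,3): 0 [-], cum=0
Step 3: p0@(1,0) p1@ESC p2@ESC p3@(2,2) -> at (0,3): 0 [-], cum=0
Step 4: p0@(0,0) p1@ESC p2@ESC p3@(1,2) -> at (0,3): 0 [-], cum=0
Step 5: p0@ESC p1@ESC p2@ESC p3@(0,2) -> at (0,3): 0 [-], cum=0
Step 6: p0@ESC p1@ESC p2@ESC p3@ESC -> at (0,3): 0 [-], cum=0
Total visits = 0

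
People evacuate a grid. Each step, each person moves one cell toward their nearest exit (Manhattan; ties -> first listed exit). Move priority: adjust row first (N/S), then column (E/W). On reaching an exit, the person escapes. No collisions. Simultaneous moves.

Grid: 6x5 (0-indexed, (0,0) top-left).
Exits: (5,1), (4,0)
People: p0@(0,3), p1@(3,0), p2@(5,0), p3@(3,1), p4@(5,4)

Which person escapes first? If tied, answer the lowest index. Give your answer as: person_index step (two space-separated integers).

Step 1: p0:(0,3)->(1,3) | p1:(3,0)->(4,0)->EXIT | p2:(5,0)->(5,1)->EXIT | p3:(3,1)->(4,1) | p4:(5,4)->(5,3)
Step 2: p0:(1,3)->(2,3) | p1:escaped | p2:escaped | p3:(4,1)->(5,1)->EXIT | p4:(5,3)->(5,2)
Step 3: p0:(2,3)->(3,3) | p1:escaped | p2:escaped | p3:escaped | p4:(5,2)->(5,1)->EXIT
Step 4: p0:(3,3)->(4,3) | p1:escaped | p2:escaped | p3:escaped | p4:escaped
Step 5: p0:(4,3)->(5,3) | p1:escaped | p2:escaped | p3:escaped | p4:escaped
Step 6: p0:(5,3)->(5,2) | p1:escaped | p2:escaped | p3:escaped | p4:escaped
Step 7: p0:(5,2)->(5,1)->EXIT | p1:escaped | p2:escaped | p3:escaped | p4:escaped
Exit steps: [7, 1, 1, 2, 3]
First to escape: p1 at step 1

Answer: 1 1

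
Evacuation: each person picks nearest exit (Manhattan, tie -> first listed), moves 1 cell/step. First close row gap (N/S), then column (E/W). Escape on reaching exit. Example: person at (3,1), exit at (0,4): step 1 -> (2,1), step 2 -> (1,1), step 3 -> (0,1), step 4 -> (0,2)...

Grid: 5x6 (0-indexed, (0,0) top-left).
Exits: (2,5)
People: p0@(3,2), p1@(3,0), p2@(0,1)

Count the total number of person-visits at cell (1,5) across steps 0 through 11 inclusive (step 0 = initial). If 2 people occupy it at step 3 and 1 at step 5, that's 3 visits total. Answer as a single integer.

Step 0: p0@(3,2) p1@(3,0) p2@(0,1) -> at (1,5): 0 [-], cum=0
Step 1: p0@(2,2) p1@(2,0) p2@(1,1) -> at (1,5): 0 [-], cum=0
Step 2: p0@(2,3) p1@(2,1) p2@(2,1) -> at (1,5): 0 [-], cum=0
Step 3: p0@(2,4) p1@(2,2) p2@(2,2) -> at (1,5): 0 [-], cum=0
Step 4: p0@ESC p1@(2,3) p2@(2,3) -> at (1,5): 0 [-], cum=0
Step 5: p0@ESC p1@(2,4) p2@(2,4) -> at (1,5): 0 [-], cum=0
Step 6: p0@ESC p1@ESC p2@ESC -> at (1,5): 0 [-], cum=0
Total visits = 0

Answer: 0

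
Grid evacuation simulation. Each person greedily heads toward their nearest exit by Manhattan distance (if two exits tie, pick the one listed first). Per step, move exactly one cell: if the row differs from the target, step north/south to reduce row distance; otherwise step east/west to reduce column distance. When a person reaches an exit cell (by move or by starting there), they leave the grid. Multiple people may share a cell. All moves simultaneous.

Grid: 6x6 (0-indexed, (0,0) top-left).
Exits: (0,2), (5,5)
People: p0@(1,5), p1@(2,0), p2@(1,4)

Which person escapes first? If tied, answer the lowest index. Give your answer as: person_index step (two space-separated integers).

Step 1: p0:(1,5)->(0,5) | p1:(2,0)->(1,0) | p2:(1,4)->(0,4)
Step 2: p0:(0,5)->(0,4) | p1:(1,0)->(0,0) | p2:(0,4)->(0,3)
Step 3: p0:(0,4)->(0,3) | p1:(0,0)->(0,1) | p2:(0,3)->(0,2)->EXIT
Step 4: p0:(0,3)->(0,2)->EXIT | p1:(0,1)->(0,2)->EXIT | p2:escaped
Exit steps: [4, 4, 3]
First to escape: p2 at step 3

Answer: 2 3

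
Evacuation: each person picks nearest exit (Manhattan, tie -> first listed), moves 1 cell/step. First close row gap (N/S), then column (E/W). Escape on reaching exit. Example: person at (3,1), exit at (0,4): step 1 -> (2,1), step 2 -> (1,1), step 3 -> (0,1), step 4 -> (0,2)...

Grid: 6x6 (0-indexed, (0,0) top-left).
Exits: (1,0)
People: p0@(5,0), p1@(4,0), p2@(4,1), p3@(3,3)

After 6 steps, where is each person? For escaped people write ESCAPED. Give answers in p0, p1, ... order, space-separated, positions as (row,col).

Step 1: p0:(5,0)->(4,0) | p1:(4,0)->(3,0) | p2:(4,1)->(3,1) | p3:(3,3)->(2,3)
Step 2: p0:(4,0)->(3,0) | p1:(3,0)->(2,0) | p2:(3,1)->(2,1) | p3:(2,3)->(1,3)
Step 3: p0:(3,0)->(2,0) | p1:(2,0)->(1,0)->EXIT | p2:(2,1)->(1,1) | p3:(1,3)->(1,2)
Step 4: p0:(2,0)->(1,0)->EXIT | p1:escaped | p2:(1,1)->(1,0)->EXIT | p3:(1,2)->(1,1)
Step 5: p0:escaped | p1:escaped | p2:escaped | p3:(1,1)->(1,0)->EXIT

ESCAPED ESCAPED ESCAPED ESCAPED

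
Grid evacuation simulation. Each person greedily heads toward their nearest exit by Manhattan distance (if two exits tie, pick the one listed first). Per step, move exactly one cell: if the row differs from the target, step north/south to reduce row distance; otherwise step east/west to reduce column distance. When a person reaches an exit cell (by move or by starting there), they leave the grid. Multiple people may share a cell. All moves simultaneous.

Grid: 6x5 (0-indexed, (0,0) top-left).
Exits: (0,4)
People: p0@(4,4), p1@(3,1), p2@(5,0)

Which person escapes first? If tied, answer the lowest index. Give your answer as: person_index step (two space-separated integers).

Step 1: p0:(4,4)->(3,4) | p1:(3,1)->(2,1) | p2:(5,0)->(4,0)
Step 2: p0:(3,4)->(2,4) | p1:(2,1)->(1,1) | p2:(4,0)->(3,0)
Step 3: p0:(2,4)->(1,4) | p1:(1,1)->(0,1) | p2:(3,0)->(2,0)
Step 4: p0:(1,4)->(0,4)->EXIT | p1:(0,1)->(0,2) | p2:(2,0)->(1,0)
Step 5: p0:escaped | p1:(0,2)->(0,3) | p2:(1,0)->(0,0)
Step 6: p0:escaped | p1:(0,3)->(0,4)->EXIT | p2:(0,0)->(0,1)
Step 7: p0:escaped | p1:escaped | p2:(0,1)->(0,2)
Step 8: p0:escaped | p1:escaped | p2:(0,2)->(0,3)
Step 9: p0:escaped | p1:escaped | p2:(0,3)->(0,4)->EXIT
Exit steps: [4, 6, 9]
First to escape: p0 at step 4

Answer: 0 4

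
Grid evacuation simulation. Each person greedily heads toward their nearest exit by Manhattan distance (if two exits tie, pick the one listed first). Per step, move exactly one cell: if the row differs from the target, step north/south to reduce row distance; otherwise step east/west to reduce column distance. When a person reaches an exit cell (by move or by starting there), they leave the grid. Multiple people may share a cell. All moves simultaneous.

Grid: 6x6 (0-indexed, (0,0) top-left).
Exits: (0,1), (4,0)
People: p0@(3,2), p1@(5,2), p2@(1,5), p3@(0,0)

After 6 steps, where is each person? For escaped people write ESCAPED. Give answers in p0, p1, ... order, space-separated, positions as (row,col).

Step 1: p0:(3,2)->(4,2) | p1:(5,2)->(4,2) | p2:(1,5)->(0,5) | p3:(0,0)->(0,1)->EXIT
Step 2: p0:(4,2)->(4,1) | p1:(4,2)->(4,1) | p2:(0,5)->(0,4) | p3:escaped
Step 3: p0:(4,1)->(4,0)->EXIT | p1:(4,1)->(4,0)->EXIT | p2:(0,4)->(0,3) | p3:escaped
Step 4: p0:escaped | p1:escaped | p2:(0,3)->(0,2) | p3:escaped
Step 5: p0:escaped | p1:escaped | p2:(0,2)->(0,1)->EXIT | p3:escaped

ESCAPED ESCAPED ESCAPED ESCAPED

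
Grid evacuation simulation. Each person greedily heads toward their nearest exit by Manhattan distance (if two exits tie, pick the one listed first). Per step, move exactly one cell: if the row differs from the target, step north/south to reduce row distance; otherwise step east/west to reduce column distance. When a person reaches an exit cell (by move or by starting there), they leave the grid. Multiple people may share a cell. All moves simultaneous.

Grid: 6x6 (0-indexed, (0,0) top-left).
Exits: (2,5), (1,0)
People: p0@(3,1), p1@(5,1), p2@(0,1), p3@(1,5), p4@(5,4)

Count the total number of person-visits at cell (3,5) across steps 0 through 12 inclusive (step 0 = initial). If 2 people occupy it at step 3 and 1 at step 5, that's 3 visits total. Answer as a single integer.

Answer: 0

Derivation:
Step 0: p0@(3,1) p1@(5,1) p2@(0,1) p3@(1,5) p4@(5,4) -> at (3,5): 0 [-], cum=0
Step 1: p0@(2,1) p1@(4,1) p2@(1,1) p3@ESC p4@(4,4) -> at (3,5): 0 [-], cum=0
Step 2: p0@(1,1) p1@(3,1) p2@ESC p3@ESC p4@(3,4) -> at (3,5): 0 [-], cum=0
Step 3: p0@ESC p1@(2,1) p2@ESC p3@ESC p4@(2,4) -> at (3,5): 0 [-], cum=0
Step 4: p0@ESC p1@(1,1) p2@ESC p3@ESC p4@ESC -> at (3,5): 0 [-], cum=0
Step 5: p0@ESC p1@ESC p2@ESC p3@ESC p4@ESC -> at (3,5): 0 [-], cum=0
Total visits = 0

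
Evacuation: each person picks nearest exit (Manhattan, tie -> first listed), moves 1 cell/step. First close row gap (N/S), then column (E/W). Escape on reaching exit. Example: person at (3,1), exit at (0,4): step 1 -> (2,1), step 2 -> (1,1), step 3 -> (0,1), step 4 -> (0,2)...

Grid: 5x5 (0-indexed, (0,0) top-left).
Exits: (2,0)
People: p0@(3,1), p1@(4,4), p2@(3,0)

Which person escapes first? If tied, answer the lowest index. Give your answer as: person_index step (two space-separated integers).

Step 1: p0:(3,1)->(2,1) | p1:(4,4)->(3,4) | p2:(3,0)->(2,0)->EXIT
Step 2: p0:(2,1)->(2,0)->EXIT | p1:(3,4)->(2,4) | p2:escaped
Step 3: p0:escaped | p1:(2,4)->(2,3) | p2:escaped
Step 4: p0:escaped | p1:(2,3)->(2,2) | p2:escaped
Step 5: p0:escaped | p1:(2,2)->(2,1) | p2:escaped
Step 6: p0:escaped | p1:(2,1)->(2,0)->EXIT | p2:escaped
Exit steps: [2, 6, 1]
First to escape: p2 at step 1

Answer: 2 1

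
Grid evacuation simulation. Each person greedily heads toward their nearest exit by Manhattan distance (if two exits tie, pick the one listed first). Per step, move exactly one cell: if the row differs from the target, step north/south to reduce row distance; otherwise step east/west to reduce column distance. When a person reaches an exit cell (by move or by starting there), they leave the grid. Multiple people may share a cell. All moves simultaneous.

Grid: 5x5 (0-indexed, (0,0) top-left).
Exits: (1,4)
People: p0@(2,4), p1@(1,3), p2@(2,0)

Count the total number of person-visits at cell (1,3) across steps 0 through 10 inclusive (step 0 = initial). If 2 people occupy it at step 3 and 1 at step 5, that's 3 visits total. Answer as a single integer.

Step 0: p0@(2,4) p1@(1,3) p2@(2,0) -> at (1,3): 1 [p1], cum=1
Step 1: p0@ESC p1@ESC p2@(1,0) -> at (1,3): 0 [-], cum=1
Step 2: p0@ESC p1@ESC p2@(1,1) -> at (1,3): 0 [-], cum=1
Step 3: p0@ESC p1@ESC p2@(1,2) -> at (1,3): 0 [-], cum=1
Step 4: p0@ESC p1@ESC p2@(1,3) -> at (1,3): 1 [p2], cum=2
Step 5: p0@ESC p1@ESC p2@ESC -> at (1,3): 0 [-], cum=2
Total visits = 2

Answer: 2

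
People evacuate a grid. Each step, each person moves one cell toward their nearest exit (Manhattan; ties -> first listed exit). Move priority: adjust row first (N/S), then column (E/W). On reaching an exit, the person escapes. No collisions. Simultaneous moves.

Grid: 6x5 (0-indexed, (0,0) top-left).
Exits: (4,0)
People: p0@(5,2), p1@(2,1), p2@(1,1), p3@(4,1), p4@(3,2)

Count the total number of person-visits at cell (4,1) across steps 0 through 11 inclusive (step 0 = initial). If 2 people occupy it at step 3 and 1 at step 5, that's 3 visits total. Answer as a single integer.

Step 0: p0@(5,2) p1@(2,1) p2@(1,1) p3@(4,1) p4@(3,2) -> at (4,1): 1 [p3], cum=1
Step 1: p0@(4,2) p1@(3,1) p2@(2,1) p3@ESC p4@(4,2) -> at (4,1): 0 [-], cum=1
Step 2: p0@(4,1) p1@(4,1) p2@(3,1) p3@ESC p4@(4,1) -> at (4,1): 3 [p0,p1,p4], cum=4
Step 3: p0@ESC p1@ESC p2@(4,1) p3@ESC p4@ESC -> at (4,1): 1 [p2], cum=5
Step 4: p0@ESC p1@ESC p2@ESC p3@ESC p4@ESC -> at (4,1): 0 [-], cum=5
Total visits = 5

Answer: 5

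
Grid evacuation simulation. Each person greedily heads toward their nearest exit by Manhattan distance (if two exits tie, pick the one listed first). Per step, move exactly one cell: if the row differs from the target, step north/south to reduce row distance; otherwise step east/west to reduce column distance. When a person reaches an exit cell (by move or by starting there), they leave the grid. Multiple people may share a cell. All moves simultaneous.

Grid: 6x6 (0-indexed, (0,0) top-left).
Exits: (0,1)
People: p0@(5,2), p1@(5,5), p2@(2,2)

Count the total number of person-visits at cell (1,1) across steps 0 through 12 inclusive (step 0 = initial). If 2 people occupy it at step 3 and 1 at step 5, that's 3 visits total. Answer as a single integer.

Answer: 0

Derivation:
Step 0: p0@(5,2) p1@(5,5) p2@(2,2) -> at (1,1): 0 [-], cum=0
Step 1: p0@(4,2) p1@(4,5) p2@(1,2) -> at (1,1): 0 [-], cum=0
Step 2: p0@(3,2) p1@(3,5) p2@(0,2) -> at (1,1): 0 [-], cum=0
Step 3: p0@(2,2) p1@(2,5) p2@ESC -> at (1,1): 0 [-], cum=0
Step 4: p0@(1,2) p1@(1,5) p2@ESC -> at (1,1): 0 [-], cum=0
Step 5: p0@(0,2) p1@(0,5) p2@ESC -> at (1,1): 0 [-], cum=0
Step 6: p0@ESC p1@(0,4) p2@ESC -> at (1,1): 0 [-], cum=0
Step 7: p0@ESC p1@(0,3) p2@ESC -> at (1,1): 0 [-], cum=0
Step 8: p0@ESC p1@(0,2) p2@ESC -> at (1,1): 0 [-], cum=0
Step 9: p0@ESC p1@ESC p2@ESC -> at (1,1): 0 [-], cum=0
Total visits = 0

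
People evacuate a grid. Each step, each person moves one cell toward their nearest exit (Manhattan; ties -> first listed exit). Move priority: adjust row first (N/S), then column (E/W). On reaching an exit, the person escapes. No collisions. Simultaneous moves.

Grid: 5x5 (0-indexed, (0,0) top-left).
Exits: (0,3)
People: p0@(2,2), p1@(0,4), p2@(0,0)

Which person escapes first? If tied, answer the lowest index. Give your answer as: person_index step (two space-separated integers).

Step 1: p0:(2,2)->(1,2) | p1:(0,4)->(0,3)->EXIT | p2:(0,0)->(0,1)
Step 2: p0:(1,2)->(0,2) | p1:escaped | p2:(0,1)->(0,2)
Step 3: p0:(0,2)->(0,3)->EXIT | p1:escaped | p2:(0,2)->(0,3)->EXIT
Exit steps: [3, 1, 3]
First to escape: p1 at step 1

Answer: 1 1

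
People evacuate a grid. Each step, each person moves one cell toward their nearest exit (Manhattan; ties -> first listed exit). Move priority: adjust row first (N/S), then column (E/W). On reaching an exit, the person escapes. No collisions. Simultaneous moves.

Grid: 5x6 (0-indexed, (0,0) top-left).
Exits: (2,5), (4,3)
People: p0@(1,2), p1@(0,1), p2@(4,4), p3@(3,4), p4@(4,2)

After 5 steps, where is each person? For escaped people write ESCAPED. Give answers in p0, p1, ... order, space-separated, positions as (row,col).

Step 1: p0:(1,2)->(2,2) | p1:(0,1)->(1,1) | p2:(4,4)->(4,3)->EXIT | p3:(3,4)->(2,4) | p4:(4,2)->(4,3)->EXIT
Step 2: p0:(2,2)->(2,3) | p1:(1,1)->(2,1) | p2:escaped | p3:(2,4)->(2,5)->EXIT | p4:escaped
Step 3: p0:(2,3)->(2,4) | p1:(2,1)->(2,2) | p2:escaped | p3:escaped | p4:escaped
Step 4: p0:(2,4)->(2,5)->EXIT | p1:(2,2)->(2,3) | p2:escaped | p3:escaped | p4:escaped
Step 5: p0:escaped | p1:(2,3)->(2,4) | p2:escaped | p3:escaped | p4:escaped

ESCAPED (2,4) ESCAPED ESCAPED ESCAPED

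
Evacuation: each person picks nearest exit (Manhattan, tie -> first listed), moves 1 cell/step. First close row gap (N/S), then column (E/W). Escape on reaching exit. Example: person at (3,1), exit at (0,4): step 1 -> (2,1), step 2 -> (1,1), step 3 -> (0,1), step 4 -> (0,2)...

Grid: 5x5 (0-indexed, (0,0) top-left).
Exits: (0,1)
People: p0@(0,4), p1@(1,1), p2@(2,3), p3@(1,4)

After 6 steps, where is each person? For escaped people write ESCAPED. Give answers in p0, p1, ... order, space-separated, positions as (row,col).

Step 1: p0:(0,4)->(0,3) | p1:(1,1)->(0,1)->EXIT | p2:(2,3)->(1,3) | p3:(1,4)->(0,4)
Step 2: p0:(0,3)->(0,2) | p1:escaped | p2:(1,3)->(0,3) | p3:(0,4)->(0,3)
Step 3: p0:(0,2)->(0,1)->EXIT | p1:escaped | p2:(0,3)->(0,2) | p3:(0,3)->(0,2)
Step 4: p0:escaped | p1:escaped | p2:(0,2)->(0,1)->EXIT | p3:(0,2)->(0,1)->EXIT

ESCAPED ESCAPED ESCAPED ESCAPED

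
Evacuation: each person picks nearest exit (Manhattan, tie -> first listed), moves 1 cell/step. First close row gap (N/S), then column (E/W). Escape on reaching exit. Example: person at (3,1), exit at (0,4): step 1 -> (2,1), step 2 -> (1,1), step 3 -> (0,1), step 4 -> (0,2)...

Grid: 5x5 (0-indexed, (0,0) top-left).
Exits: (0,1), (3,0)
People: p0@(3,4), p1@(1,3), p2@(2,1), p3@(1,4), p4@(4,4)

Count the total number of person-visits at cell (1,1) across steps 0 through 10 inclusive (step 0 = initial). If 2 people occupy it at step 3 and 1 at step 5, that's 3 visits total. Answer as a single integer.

Answer: 1

Derivation:
Step 0: p0@(3,4) p1@(1,3) p2@(2,1) p3@(1,4) p4@(4,4) -> at (1,1): 0 [-], cum=0
Step 1: p0@(3,3) p1@(0,3) p2@(1,1) p3@(0,4) p4@(3,4) -> at (1,1): 1 [p2], cum=1
Step 2: p0@(3,2) p1@(0,2) p2@ESC p3@(0,3) p4@(3,3) -> at (1,1): 0 [-], cum=1
Step 3: p0@(3,1) p1@ESC p2@ESC p3@(0,2) p4@(3,2) -> at (1,1): 0 [-], cum=1
Step 4: p0@ESC p1@ESC p2@ESC p3@ESC p4@(3,1) -> at (1,1): 0 [-], cum=1
Step 5: p0@ESC p1@ESC p2@ESC p3@ESC p4@ESC -> at (1,1): 0 [-], cum=1
Total visits = 1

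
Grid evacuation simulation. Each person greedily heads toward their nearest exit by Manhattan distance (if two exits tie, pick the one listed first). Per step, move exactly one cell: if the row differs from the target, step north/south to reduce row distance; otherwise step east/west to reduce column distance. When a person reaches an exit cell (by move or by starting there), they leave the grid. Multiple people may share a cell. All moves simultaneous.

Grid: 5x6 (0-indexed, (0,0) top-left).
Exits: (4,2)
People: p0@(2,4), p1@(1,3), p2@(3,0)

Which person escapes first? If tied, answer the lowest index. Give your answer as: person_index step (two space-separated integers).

Step 1: p0:(2,4)->(3,4) | p1:(1,3)->(2,3) | p2:(3,0)->(4,0)
Step 2: p0:(3,4)->(4,4) | p1:(2,3)->(3,3) | p2:(4,0)->(4,1)
Step 3: p0:(4,4)->(4,3) | p1:(3,3)->(4,3) | p2:(4,1)->(4,2)->EXIT
Step 4: p0:(4,3)->(4,2)->EXIT | p1:(4,3)->(4,2)->EXIT | p2:escaped
Exit steps: [4, 4, 3]
First to escape: p2 at step 3

Answer: 2 3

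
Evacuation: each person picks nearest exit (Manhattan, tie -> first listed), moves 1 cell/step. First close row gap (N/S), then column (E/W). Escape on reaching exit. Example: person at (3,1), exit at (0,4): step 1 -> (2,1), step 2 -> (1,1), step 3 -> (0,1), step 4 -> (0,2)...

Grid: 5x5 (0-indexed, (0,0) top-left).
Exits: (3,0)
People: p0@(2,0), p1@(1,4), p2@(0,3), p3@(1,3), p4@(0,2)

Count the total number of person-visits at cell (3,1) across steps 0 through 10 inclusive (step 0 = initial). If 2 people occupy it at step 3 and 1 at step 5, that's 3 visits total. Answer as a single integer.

Answer: 4

Derivation:
Step 0: p0@(2,0) p1@(1,4) p2@(0,3) p3@(1,3) p4@(0,2) -> at (3,1): 0 [-], cum=0
Step 1: p0@ESC p1@(2,4) p2@(1,3) p3@(2,3) p4@(1,2) -> at (3,1): 0 [-], cum=0
Step 2: p0@ESC p1@(3,4) p2@(2,3) p3@(3,3) p4@(2,2) -> at (3,1): 0 [-], cum=0
Step 3: p0@ESC p1@(3,3) p2@(3,3) p3@(3,2) p4@(3,2) -> at (3,1): 0 [-], cum=0
Step 4: p0@ESC p1@(3,2) p2@(3,2) p3@(3,1) p4@(3,1) -> at (3,1): 2 [p3,p4], cum=2
Step 5: p0@ESC p1@(3,1) p2@(3,1) p3@ESC p4@ESC -> at (3,1): 2 [p1,p2], cum=4
Step 6: p0@ESC p1@ESC p2@ESC p3@ESC p4@ESC -> at (3,1): 0 [-], cum=4
Total visits = 4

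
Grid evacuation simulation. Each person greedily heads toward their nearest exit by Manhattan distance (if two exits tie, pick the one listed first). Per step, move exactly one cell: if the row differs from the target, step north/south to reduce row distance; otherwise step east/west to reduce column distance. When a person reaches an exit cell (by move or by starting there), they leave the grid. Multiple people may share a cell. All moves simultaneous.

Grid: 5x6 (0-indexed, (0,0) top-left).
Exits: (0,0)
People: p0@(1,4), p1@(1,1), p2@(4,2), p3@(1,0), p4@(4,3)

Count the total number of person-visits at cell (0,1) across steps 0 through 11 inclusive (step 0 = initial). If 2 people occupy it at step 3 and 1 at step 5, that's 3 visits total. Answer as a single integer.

Step 0: p0@(1,4) p1@(1,1) p2@(4,2) p3@(1,0) p4@(4,3) -> at (0,1): 0 [-], cum=0
Step 1: p0@(0,4) p1@(0,1) p2@(3,2) p3@ESC p4@(3,3) -> at (0,1): 1 [p1], cum=1
Step 2: p0@(0,3) p1@ESC p2@(2,2) p3@ESC p4@(2,3) -> at (0,1): 0 [-], cum=1
Step 3: p0@(0,2) p1@ESC p2@(1,2) p3@ESC p4@(1,3) -> at (0,1): 0 [-], cum=1
Step 4: p0@(0,1) p1@ESC p2@(0,2) p3@ESC p4@(0,3) -> at (0,1): 1 [p0], cum=2
Step 5: p0@ESC p1@ESC p2@(0,1) p3@ESC p4@(0,2) -> at (0,1): 1 [p2], cum=3
Step 6: p0@ESC p1@ESC p2@ESC p3@ESC p4@(0,1) -> at (0,1): 1 [p4], cum=4
Step 7: p0@ESC p1@ESC p2@ESC p3@ESC p4@ESC -> at (0,1): 0 [-], cum=4
Total visits = 4

Answer: 4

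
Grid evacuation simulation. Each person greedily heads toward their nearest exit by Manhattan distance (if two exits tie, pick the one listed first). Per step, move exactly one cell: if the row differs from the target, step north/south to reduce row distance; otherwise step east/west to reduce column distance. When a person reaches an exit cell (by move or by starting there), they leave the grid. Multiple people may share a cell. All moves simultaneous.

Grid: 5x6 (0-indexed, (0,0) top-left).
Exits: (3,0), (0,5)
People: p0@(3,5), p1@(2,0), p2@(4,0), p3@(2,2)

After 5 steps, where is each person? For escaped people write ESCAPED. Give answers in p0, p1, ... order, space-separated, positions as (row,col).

Step 1: p0:(3,5)->(2,5) | p1:(2,0)->(3,0)->EXIT | p2:(4,0)->(3,0)->EXIT | p3:(2,2)->(3,2)
Step 2: p0:(2,5)->(1,5) | p1:escaped | p2:escaped | p3:(3,2)->(3,1)
Step 3: p0:(1,5)->(0,5)->EXIT | p1:escaped | p2:escaped | p3:(3,1)->(3,0)->EXIT

ESCAPED ESCAPED ESCAPED ESCAPED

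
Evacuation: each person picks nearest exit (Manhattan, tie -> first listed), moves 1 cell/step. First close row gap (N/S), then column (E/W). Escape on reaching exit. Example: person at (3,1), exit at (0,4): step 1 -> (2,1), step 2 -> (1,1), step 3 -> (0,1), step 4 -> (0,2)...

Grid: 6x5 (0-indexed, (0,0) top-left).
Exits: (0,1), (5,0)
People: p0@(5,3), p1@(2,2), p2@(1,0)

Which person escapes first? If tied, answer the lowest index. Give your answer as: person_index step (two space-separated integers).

Step 1: p0:(5,3)->(5,2) | p1:(2,2)->(1,2) | p2:(1,0)->(0,0)
Step 2: p0:(5,2)->(5,1) | p1:(1,2)->(0,2) | p2:(0,0)->(0,1)->EXIT
Step 3: p0:(5,1)->(5,0)->EXIT | p1:(0,2)->(0,1)->EXIT | p2:escaped
Exit steps: [3, 3, 2]
First to escape: p2 at step 2

Answer: 2 2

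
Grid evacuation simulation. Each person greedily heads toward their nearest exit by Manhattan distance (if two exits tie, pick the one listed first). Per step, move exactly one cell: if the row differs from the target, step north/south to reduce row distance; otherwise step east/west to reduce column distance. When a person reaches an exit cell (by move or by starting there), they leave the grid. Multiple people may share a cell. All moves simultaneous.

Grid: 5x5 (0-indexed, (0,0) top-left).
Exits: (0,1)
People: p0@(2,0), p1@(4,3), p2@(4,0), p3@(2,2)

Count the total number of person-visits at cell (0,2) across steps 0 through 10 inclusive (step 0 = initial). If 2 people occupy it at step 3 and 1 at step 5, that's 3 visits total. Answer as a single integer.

Step 0: p0@(2,0) p1@(4,3) p2@(4,0) p3@(2,2) -> at (0,2): 0 [-], cum=0
Step 1: p0@(1,0) p1@(3,3) p2@(3,0) p3@(1,2) -> at (0,2): 0 [-], cum=0
Step 2: p0@(0,0) p1@(2,3) p2@(2,0) p3@(0,2) -> at (0,2): 1 [p3], cum=1
Step 3: p0@ESC p1@(1,3) p2@(1,0) p3@ESC -> at (0,2): 0 [-], cum=1
Step 4: p0@ESC p1@(0,3) p2@(0,0) p3@ESC -> at (0,2): 0 [-], cum=1
Step 5: p0@ESC p1@(0,2) p2@ESC p3@ESC -> at (0,2): 1 [p1], cum=2
Step 6: p0@ESC p1@ESC p2@ESC p3@ESC -> at (0,2): 0 [-], cum=2
Total visits = 2

Answer: 2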